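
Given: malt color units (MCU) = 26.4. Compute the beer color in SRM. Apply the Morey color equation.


SRM = 1.4922 · MCU^0.6859
SRM = 1.4922 · 26.4^0.6859

14.0898 SRM


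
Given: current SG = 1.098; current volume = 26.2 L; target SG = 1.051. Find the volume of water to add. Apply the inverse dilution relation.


V_water = V·((SG_curr − 1)/(SG_target − 1) − 1)
V_water = 26.2·((1.098 − 1)/(1.051 − 1) − 1)

24.1451 L


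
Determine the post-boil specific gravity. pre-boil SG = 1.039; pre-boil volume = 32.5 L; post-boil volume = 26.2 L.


SG_post = 1 + (SG_pre − 1)·V_pre/V_post
pts_pre = (1.039 − 1)·1000 = 39.0000
pts_post = 39.0000·32.5/26.2 = 48.3779
SG_post = 1 + 48.3779/1000

1.0484


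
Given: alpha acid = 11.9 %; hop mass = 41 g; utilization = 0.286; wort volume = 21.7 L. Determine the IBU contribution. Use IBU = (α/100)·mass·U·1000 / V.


IBU = (11.9/100)·41·0.286·1000 / 21.7

64.3039 IBU


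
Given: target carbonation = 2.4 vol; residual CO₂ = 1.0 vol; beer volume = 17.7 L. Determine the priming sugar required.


sugar = (target − residual)·4.0·V
sugar = (2.4 − 1.0)·4.0·17.7

99.1200 g


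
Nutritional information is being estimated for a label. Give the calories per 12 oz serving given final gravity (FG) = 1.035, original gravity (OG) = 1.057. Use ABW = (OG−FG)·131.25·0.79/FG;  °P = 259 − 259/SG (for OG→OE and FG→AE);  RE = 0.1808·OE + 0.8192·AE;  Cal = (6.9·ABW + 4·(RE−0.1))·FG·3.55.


ABW = (1.057 − 1.035)·131.25·0.79/1.035 = 2.2040
OE = 259 − 259/1.057 = 13.9669 °P
AE = 259 − 259/1.035 = 8.7585 °P
RE = 0.1808·13.9669 + 0.8192·8.7585 = 9.7001 °P
Cal = (6.9·2.2040 + 4·(9.7001−0.1))·1.035·3.55

196.9694 kcal


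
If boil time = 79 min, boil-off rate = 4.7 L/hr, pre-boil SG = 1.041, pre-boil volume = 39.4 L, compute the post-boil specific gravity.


V_post = V_pre − rate·(t/60);  SG_post = 1 + (SG_pre−1)·V_pre/V_post
V_post = 39.4 − 4.7·(79/60) = 33.2117
SG_post = 1 + (1.041 − 1)·39.4/33.2117

1.0486


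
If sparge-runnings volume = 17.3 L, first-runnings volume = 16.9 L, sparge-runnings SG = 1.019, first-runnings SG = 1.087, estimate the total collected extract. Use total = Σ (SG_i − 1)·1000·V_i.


first = (1.087 − 1)·1000·16.9 = 1470.3000
sparge = (1.019 − 1)·1000·17.3 = 328.7000
total = 1470.3000 + 328.7000

1799.0000 gravity·L


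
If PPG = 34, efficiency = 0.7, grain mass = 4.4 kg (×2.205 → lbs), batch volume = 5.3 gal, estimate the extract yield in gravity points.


points = lbs × PPG × eff / vol
lbs = 4.4 × 2.205 = 9.7020
points = 9.7020 × 34 × 0.7 / 5.3

43.5675 points


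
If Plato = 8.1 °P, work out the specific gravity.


SG = 259/(259 − P)
SG = 259/(259 − 8.1)

1.0323


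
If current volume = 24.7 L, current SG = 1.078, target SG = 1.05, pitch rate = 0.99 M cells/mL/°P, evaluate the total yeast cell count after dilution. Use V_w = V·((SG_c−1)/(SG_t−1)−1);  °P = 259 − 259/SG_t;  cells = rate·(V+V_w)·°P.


V_w = 24.7·((1.078−1)/(1.05−1)−1) = 13.8320
V_final = 24.7 + 13.8320 = 38.5320
°P = 259 − 259/1.05 = 12.3333
cells = 0.99·38.5320·12.3333

470.4757 billion cells


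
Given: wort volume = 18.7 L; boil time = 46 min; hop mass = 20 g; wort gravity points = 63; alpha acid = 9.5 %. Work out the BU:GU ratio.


U = 1.65·0.000125^(GP/1000)·(1−e^(−0.04t))/4.15;  IBU = (α/100)·m·U·1000/V;  BU:GU = IBU/GP
U = 1.65·0.000125^(63/1000)·(1−e^(−0.04·46))/4.15 = 0.1899
IBU = (9.5/100)·20·0.1899·1000/18.7 = 19.2905
BU:GU = 19.2905/63

0.3062


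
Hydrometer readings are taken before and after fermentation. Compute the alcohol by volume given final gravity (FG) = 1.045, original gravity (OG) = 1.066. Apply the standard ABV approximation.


ABV = (OG − FG) · 131.25
ABV = (1.066 − 1.045) · 131.25

2.7563 % ABV


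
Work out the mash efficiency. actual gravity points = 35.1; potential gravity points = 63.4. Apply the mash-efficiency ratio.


efficiency = actual / potential × 100
efficiency = 35.1 / 63.4 × 100

55.3628 %


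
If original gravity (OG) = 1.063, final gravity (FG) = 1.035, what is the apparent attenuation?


AA = (OG − FG)/(OG − 1) · 100
AA = (1.063 − 1.035)/(1.063 − 1) · 100

44.4444 %


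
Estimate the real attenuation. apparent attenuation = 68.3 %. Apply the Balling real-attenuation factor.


RA = AA · 0.8192
RA = 68.3 · 0.8192

55.9514 %


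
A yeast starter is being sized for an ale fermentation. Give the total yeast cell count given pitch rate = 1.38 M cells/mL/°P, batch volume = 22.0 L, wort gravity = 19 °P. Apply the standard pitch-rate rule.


cells (billions) = rate · V_L · °P
cells = 1.38 · 22.0 · 19

576.8400 billion cells


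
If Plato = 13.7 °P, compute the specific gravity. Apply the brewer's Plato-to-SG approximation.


SG = 259/(259 − P)
SG = 259/(259 − 13.7)

1.0558


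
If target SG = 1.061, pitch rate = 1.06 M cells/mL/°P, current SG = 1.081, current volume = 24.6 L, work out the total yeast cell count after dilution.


V_w = V·((SG_c−1)/(SG_t−1)−1);  °P = 259 − 259/SG_t;  cells = rate·(V+V_w)·°P
V_w = 24.6·((1.081−1)/(1.061−1)−1) = 8.0656
V_final = 24.6 + 8.0656 = 32.6656
°P = 259 − 259/1.061 = 14.8907
cells = 1.06·32.6656·14.8907

515.5970 billion cells


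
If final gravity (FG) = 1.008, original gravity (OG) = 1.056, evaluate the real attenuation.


AA = (OG−FG)/(OG−1)·100;  RA = AA·0.8192
AA = (1.056 − 1.008)/(1.056 − 1)·100 = 85.7143
RA = 85.7143·0.8192

70.2171 %


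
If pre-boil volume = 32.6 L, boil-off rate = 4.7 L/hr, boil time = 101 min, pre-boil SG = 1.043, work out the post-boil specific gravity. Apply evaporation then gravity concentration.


V_post = V_pre − rate·(t/60);  SG_post = 1 + (SG_pre−1)·V_pre/V_post
V_post = 32.6 − 4.7·(101/60) = 24.6883
SG_post = 1 + (1.043 − 1)·32.6/24.6883

1.0568


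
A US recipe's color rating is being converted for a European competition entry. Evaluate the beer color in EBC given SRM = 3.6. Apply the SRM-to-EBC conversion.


EBC = SRM · 1.97
EBC = 3.6 · 1.97

7.0920 EBC


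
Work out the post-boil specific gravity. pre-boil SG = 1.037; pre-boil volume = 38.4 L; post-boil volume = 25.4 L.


SG_post = 1 + (SG_pre − 1)·V_pre/V_post
pts_pre = (1.037 − 1)·1000 = 37.0000
pts_post = 37.0000·38.4/25.4 = 55.9370
SG_post = 1 + 55.9370/1000

1.0559


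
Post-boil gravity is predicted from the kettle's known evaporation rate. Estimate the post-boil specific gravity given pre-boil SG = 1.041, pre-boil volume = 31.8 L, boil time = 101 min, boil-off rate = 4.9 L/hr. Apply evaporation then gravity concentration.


V_post = V_pre − rate·(t/60);  SG_post = 1 + (SG_pre−1)·V_pre/V_post
V_post = 31.8 − 4.9·(101/60) = 23.5517
SG_post = 1 + (1.041 − 1)·31.8/23.5517

1.0554


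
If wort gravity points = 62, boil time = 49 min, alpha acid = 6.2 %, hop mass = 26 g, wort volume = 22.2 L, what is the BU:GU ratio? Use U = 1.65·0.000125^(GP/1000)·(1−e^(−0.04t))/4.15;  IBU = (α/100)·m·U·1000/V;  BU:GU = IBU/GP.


U = 1.65·0.000125^(62/1000)·(1−e^(−0.04·49))/4.15 = 0.1957
IBU = (6.2/100)·26·0.1957·1000/22.2 = 14.2076
BU:GU = 14.2076/62

0.2292


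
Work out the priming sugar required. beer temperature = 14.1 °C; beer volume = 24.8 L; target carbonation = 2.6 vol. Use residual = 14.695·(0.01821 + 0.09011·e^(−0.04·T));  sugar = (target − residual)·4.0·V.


residual = 14.695·(0.01821 + 0.09011·e^(−0.04·14.1)) = 1.0210
sugar = (2.6 − 1.0210)·4.0·24.8

156.6415 g


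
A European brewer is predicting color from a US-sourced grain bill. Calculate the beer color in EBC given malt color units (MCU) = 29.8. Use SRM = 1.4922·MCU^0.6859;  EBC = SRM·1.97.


SRM = 1.4922·29.8^0.6859 = 15.3106
EBC = 15.3106·1.97

30.1619 EBC


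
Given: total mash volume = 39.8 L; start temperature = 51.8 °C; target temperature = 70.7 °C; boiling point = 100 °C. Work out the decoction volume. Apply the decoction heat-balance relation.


V_dec = V_total·(T_target − T_start)/(T_boil − T_start)
V_dec = 39.8·(70.7 − 51.8)/(100 − 51.8)

15.6062 L


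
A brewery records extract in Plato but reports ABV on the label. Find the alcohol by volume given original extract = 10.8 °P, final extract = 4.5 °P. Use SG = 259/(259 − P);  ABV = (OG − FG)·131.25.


OG = 259/(259 − 10.8) = 1.0435
FG = 259/(259 − 4.5) = 1.0177
ABV = (1.0435 − 1.0177)·131.25

3.3904 % ABV


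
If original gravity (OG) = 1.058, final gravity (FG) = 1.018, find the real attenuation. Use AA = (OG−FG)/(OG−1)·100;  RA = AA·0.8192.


AA = (1.058 − 1.018)/(1.058 − 1)·100 = 68.9655
RA = 68.9655·0.8192

56.4966 %


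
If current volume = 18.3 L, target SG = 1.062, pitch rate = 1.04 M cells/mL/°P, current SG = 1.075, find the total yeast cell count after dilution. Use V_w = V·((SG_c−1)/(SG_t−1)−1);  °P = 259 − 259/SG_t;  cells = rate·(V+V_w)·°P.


V_w = 18.3·((1.075−1)/(1.062−1)−1) = 3.8371
V_final = 18.3 + 3.8371 = 22.1371
°P = 259 − 259/1.062 = 15.1205
cells = 1.04·22.1371·15.1205

348.1136 billion cells


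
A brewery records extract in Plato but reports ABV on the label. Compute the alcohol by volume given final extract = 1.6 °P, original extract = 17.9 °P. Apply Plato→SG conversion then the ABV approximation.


SG = 259/(259 − P);  ABV = (OG − FG)·131.25
OG = 259/(259 − 17.9) = 1.0742
FG = 259/(259 − 1.6) = 1.0062
ABV = (1.0742 − 1.0062)·131.25

8.9285 % ABV


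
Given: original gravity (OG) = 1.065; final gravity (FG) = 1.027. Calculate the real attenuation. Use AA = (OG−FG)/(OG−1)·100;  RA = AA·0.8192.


AA = (1.065 − 1.027)/(1.065 − 1)·100 = 58.4615
RA = 58.4615·0.8192

47.8917 %


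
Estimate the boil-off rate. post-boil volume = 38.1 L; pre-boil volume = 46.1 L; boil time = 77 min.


rate = (V_pre − V_post) / (t_min/60)
rate = (46.1 − 38.1) / (77/60)

6.2338 L/hr


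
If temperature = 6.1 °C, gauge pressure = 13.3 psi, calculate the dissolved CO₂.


vols = (P + 14.695)·(0.01821 + 0.09011·e^(−0.04·T))
vols = (13.3 + 14.695)·(0.01821 + 0.09011·e^(−0.04·6.1))

2.4862 volumes


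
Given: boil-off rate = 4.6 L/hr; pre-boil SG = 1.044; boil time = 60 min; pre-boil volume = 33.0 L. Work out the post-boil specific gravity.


V_post = V_pre − rate·(t/60);  SG_post = 1 + (SG_pre−1)·V_pre/V_post
V_post = 33.0 − 4.6·(60/60) = 28.4000
SG_post = 1 + (1.044 − 1)·33.0/28.4000

1.0511


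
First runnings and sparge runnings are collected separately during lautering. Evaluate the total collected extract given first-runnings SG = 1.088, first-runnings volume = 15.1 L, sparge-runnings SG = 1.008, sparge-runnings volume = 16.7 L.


total = Σ (SG_i − 1)·1000·V_i
first = (1.088 − 1)·1000·15.1 = 1328.8000
sparge = (1.008 − 1)·1000·16.7 = 133.6000
total = 1328.8000 + 133.6000

1462.4000 gravity·L


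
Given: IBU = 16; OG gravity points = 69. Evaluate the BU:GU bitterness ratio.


BU:GU = IBU / OG_points
BU:GU = 16 / 69

0.2319


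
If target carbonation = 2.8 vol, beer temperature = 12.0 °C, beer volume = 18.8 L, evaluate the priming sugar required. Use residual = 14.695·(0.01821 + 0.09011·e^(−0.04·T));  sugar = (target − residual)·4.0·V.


residual = 14.695·(0.01821 + 0.09011·e^(−0.04·12.0)) = 1.0870
sugar = (2.8 − 1.0870)·4.0·18.8

128.8200 g


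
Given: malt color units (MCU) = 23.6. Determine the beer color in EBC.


SRM = 1.4922·MCU^0.6859;  EBC = SRM·1.97
SRM = 1.4922·23.6^0.6859 = 13.0469
EBC = 13.0469·1.97

25.7024 EBC


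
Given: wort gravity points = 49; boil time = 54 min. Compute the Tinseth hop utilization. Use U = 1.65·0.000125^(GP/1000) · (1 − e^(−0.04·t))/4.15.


bigness = 1.65·0.000125^(49/1000) = 1.0623
boil_factor = (1 − e^(−0.04·54))/4.15 = 0.2132
U = 1.0623 · 0.2132

0.2264


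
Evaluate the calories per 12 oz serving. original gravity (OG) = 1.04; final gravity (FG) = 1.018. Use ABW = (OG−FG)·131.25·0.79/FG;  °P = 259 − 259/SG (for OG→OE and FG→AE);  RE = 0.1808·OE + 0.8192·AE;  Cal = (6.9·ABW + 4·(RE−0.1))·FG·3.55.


ABW = (1.04 − 1.018)·131.25·0.79/1.018 = 2.2408
OE = 259 − 259/1.04 = 9.9615 °P
AE = 259 − 259/1.018 = 4.5796 °P
RE = 0.1808·9.9615 + 0.8192·4.5796 = 5.5526 °P
Cal = (6.9·2.2408 + 4·(5.5526−0.1))·1.018·3.55

134.6972 kcal


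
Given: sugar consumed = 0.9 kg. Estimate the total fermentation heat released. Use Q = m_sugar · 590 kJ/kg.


Q = 0.9 · 590

531.0000 kJ


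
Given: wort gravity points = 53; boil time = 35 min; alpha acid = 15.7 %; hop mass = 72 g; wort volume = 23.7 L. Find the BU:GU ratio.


U = 1.65·0.000125^(GP/1000)·(1−e^(−0.04t))/4.15;  IBU = (α/100)·m·U·1000/V;  BU:GU = IBU/GP
U = 1.65·0.000125^(53/1000)·(1−e^(−0.04·35))/4.15 = 0.1860
IBU = (15.7/100)·72·0.1860·1000/23.7 = 88.7326
BU:GU = 88.7326/53

1.6742


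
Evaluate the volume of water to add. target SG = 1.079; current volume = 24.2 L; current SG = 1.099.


V_water = V·((SG_curr − 1)/(SG_target − 1) − 1)
V_water = 24.2·((1.099 − 1)/(1.079 − 1) − 1)

6.1266 L


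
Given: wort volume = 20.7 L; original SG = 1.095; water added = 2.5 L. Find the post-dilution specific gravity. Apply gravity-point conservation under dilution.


SG_new = 1 + (SG_old − 1)·V_old/(V_old + V_water)
pts = (1.095 − 1)·1000·20.7/(20.7 + 2.5) = 84.7629
SG_new = 1 + 84.7629/1000

1.0848


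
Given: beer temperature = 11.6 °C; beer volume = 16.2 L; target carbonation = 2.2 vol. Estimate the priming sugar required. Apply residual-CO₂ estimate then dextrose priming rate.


residual = 14.695·(0.01821 + 0.09011·e^(−0.04·T));  sugar = (target − residual)·4.0·V
residual = 14.695·(0.01821 + 0.09011·e^(−0.04·11.6)) = 1.1002
sugar = (2.2 − 1.1002)·4.0·16.2

71.2681 g


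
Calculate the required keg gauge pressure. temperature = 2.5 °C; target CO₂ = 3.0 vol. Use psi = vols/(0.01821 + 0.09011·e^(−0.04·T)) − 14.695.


psi = 3.0/(0.01821 + 0.09011·e^(−0.04·2.5)) − 14.695

15.3817 psi


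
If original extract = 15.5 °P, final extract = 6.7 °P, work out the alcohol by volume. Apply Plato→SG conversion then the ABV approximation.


SG = 259/(259 − P);  ABV = (OG − FG)·131.25
OG = 259/(259 − 15.5) = 1.0637
FG = 259/(259 − 6.7) = 1.0266
ABV = (1.0637 − 1.0266)·131.25

4.8693 % ABV


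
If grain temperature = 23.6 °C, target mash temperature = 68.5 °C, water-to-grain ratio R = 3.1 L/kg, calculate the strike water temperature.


T_strike = (0.41/R)·(T_mash − T_grain) + T_mash
T_strike = (0.41/3.1)·(68.5 − 23.6) + 68.5

74.4384 °C


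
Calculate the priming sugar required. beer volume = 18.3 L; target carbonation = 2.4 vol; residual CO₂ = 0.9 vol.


sugar = (target − residual)·4.0·V
sugar = (2.4 − 0.9)·4.0·18.3

109.8000 g


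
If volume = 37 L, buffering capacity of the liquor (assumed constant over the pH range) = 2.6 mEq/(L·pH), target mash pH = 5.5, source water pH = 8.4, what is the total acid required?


acid = buffering capacity · (pH_source − pH_target) · V
acid = 2.6 · (8.4 − 5.5) · 37

278.9800 mEq


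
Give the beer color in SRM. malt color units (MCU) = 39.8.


SRM = 1.4922 · MCU^0.6859
SRM = 1.4922 · 39.8^0.6859

18.6718 SRM


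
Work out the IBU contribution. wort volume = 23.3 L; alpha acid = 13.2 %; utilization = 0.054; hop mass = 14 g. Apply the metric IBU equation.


IBU = (α/100)·mass·U·1000 / V
IBU = (13.2/100)·14·0.054·1000 / 23.3

4.2829 IBU


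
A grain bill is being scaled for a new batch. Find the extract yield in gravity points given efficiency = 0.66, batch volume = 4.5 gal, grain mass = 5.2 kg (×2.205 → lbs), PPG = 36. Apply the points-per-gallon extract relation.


points = lbs × PPG × eff / vol
lbs = 5.2 × 2.205 = 11.4660
points = 11.4660 × 36 × 0.66 / 4.5

60.5405 points


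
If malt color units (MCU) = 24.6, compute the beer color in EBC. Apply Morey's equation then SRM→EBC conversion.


SRM = 1.4922·MCU^0.6859;  EBC = SRM·1.97
SRM = 1.4922·24.6^0.6859 = 13.4236
EBC = 13.4236·1.97

26.4445 EBC


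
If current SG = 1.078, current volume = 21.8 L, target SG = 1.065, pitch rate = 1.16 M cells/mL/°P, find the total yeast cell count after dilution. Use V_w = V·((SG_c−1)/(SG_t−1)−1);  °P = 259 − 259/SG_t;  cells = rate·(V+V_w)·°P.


V_w = 21.8·((1.078−1)/(1.065−1)−1) = 4.3600
V_final = 21.8 + 4.3600 = 26.1600
°P = 259 − 259/1.065 = 15.8075
cells = 1.16·26.1600·15.8075

479.6884 billion cells


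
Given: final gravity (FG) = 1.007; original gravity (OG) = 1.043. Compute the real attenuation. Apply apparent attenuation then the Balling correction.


AA = (OG−FG)/(OG−1)·100;  RA = AA·0.8192
AA = (1.043 − 1.007)/(1.043 − 1)·100 = 83.7209
RA = 83.7209·0.8192

68.5842 %


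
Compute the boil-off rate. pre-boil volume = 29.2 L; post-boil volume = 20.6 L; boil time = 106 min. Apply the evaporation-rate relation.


rate = (V_pre − V_post) / (t_min/60)
rate = (29.2 − 20.6) / (106/60)

4.8679 L/hr


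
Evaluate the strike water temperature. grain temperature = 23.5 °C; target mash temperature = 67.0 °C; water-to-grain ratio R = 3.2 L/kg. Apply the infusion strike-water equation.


T_strike = (0.41/R)·(T_mash − T_grain) + T_mash
T_strike = (0.41/3.2)·(67.0 − 23.5) + 67.0

72.5734 °C


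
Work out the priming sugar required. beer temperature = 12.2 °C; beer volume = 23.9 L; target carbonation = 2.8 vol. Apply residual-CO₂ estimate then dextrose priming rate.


residual = 14.695·(0.01821 + 0.09011·e^(−0.04·T));  sugar = (target − residual)·4.0·V
residual = 14.695·(0.01821 + 0.09011·e^(−0.04·12.2)) = 1.0804
sugar = (2.8 − 1.0804)·4.0·23.9

164.3900 g


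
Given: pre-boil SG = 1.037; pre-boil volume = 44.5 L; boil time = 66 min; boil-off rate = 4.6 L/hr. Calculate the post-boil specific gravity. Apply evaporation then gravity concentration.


V_post = V_pre − rate·(t/60);  SG_post = 1 + (SG_pre−1)·V_pre/V_post
V_post = 44.5 − 4.6·(66/60) = 39.4400
SG_post = 1 + (1.037 − 1)·44.5/39.4400

1.0417


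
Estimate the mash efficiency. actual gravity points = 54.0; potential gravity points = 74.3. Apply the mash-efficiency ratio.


efficiency = actual / potential × 100
efficiency = 54.0 / 74.3 × 100

72.6783 %


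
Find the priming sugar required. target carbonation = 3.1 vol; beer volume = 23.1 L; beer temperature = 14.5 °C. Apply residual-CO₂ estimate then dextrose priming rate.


residual = 14.695·(0.01821 + 0.09011·e^(−0.04·T));  sugar = (target − residual)·4.0·V
residual = 14.695·(0.01821 + 0.09011·e^(−0.04·14.5)) = 1.0090
sugar = (3.1 − 1.0090)·4.0·23.1

193.2089 g


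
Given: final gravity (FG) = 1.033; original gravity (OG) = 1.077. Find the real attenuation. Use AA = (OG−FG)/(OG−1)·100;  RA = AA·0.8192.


AA = (1.077 − 1.033)/(1.077 − 1)·100 = 57.1429
RA = 57.1429·0.8192

46.8114 %


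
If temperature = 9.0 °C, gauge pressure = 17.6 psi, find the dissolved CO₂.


vols = (P + 14.695)·(0.01821 + 0.09011·e^(−0.04·T))
vols = (17.6 + 14.695)·(0.01821 + 0.09011·e^(−0.04·9.0))

2.6184 volumes


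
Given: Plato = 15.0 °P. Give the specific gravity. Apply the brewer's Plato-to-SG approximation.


SG = 259/(259 − P)
SG = 259/(259 − 15.0)

1.0615


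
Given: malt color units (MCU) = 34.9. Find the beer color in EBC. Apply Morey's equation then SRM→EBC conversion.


SRM = 1.4922·MCU^0.6859;  EBC = SRM·1.97
SRM = 1.4922·34.9^0.6859 = 17.0628
EBC = 17.0628·1.97

33.6138 EBC


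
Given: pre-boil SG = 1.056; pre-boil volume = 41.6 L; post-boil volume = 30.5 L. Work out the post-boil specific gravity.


SG_post = 1 + (SG_pre − 1)·V_pre/V_post
pts_pre = (1.056 − 1)·1000 = 56.0000
pts_post = 56.0000·41.6/30.5 = 76.3803
SG_post = 1 + 76.3803/1000

1.0764


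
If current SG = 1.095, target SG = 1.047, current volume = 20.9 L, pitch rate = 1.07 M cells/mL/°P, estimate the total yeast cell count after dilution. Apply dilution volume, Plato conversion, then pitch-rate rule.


V_w = V·((SG_c−1)/(SG_t−1)−1);  °P = 259 − 259/SG_t;  cells = rate·(V+V_w)·°P
V_w = 20.9·((1.095−1)/(1.047−1)−1) = 21.3447
V_final = 20.9 + 21.3447 = 42.2447
°P = 259 − 259/1.047 = 11.6266
cells = 1.07·42.2447·11.6266

525.5412 billion cells


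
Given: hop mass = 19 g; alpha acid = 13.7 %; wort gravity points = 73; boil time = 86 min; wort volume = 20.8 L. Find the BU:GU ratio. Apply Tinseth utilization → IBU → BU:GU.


U = 1.65·0.000125^(GP/1000)·(1−e^(−0.04t))/4.15;  IBU = (α/100)·m·U·1000/V;  BU:GU = IBU/GP
U = 1.65·0.000125^(73/1000)·(1−e^(−0.04·86))/4.15 = 0.1997
IBU = (13.7/100)·19·0.1997·1000/20.8 = 24.9901
BU:GU = 24.9901/73

0.3423


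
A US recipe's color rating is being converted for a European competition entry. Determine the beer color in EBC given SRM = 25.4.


EBC = SRM · 1.97
EBC = 25.4 · 1.97

50.0380 EBC


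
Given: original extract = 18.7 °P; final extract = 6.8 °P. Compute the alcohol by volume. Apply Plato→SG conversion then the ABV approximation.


SG = 259/(259 − P);  ABV = (OG − FG)·131.25
OG = 259/(259 − 18.7) = 1.0778
FG = 259/(259 − 6.8) = 1.0270
ABV = (1.0778 − 1.0270)·131.25

6.6749 % ABV


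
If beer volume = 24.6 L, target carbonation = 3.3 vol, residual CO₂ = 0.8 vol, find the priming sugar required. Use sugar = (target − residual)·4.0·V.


sugar = (3.3 − 0.8)·4.0·24.6

246.0000 g


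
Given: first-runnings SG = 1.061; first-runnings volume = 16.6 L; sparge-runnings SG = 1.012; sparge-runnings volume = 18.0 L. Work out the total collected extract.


total = Σ (SG_i − 1)·1000·V_i
first = (1.061 − 1)·1000·16.6 = 1012.6000
sparge = (1.012 − 1)·1000·18.0 = 216.0000
total = 1012.6000 + 216.0000

1228.6000 gravity·L


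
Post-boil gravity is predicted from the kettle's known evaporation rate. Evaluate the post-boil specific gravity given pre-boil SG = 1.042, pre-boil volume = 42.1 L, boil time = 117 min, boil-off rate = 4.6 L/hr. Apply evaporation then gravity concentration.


V_post = V_pre − rate·(t/60);  SG_post = 1 + (SG_pre−1)·V_pre/V_post
V_post = 42.1 − 4.6·(117/60) = 33.1300
SG_post = 1 + (1.042 − 1)·42.1/33.1300

1.0534


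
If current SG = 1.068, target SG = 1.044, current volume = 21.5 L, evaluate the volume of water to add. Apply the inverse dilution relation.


V_water = V·((SG_curr − 1)/(SG_target − 1) − 1)
V_water = 21.5·((1.068 − 1)/(1.044 − 1) − 1)

11.7273 L


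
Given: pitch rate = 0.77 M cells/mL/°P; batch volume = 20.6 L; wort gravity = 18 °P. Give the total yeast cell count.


cells (billions) = rate · V_L · °P
cells = 0.77 · 20.6 · 18

285.5160 billion cells


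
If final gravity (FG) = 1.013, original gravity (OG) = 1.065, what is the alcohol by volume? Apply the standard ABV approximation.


ABV = (OG − FG) · 131.25
ABV = (1.065 − 1.013) · 131.25

6.8250 % ABV


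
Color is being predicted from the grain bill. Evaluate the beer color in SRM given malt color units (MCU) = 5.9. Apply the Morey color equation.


SRM = 1.4922 · MCU^0.6859
SRM = 1.4922 · 5.9^0.6859

5.0414 SRM


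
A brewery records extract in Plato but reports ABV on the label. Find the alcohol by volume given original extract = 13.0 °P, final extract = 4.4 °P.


SG = 259/(259 − P);  ABV = (OG − FG)·131.25
OG = 259/(259 − 13.0) = 1.0528
FG = 259/(259 − 4.4) = 1.0173
ABV = (1.0528 − 1.0173)·131.25

4.6677 % ABV


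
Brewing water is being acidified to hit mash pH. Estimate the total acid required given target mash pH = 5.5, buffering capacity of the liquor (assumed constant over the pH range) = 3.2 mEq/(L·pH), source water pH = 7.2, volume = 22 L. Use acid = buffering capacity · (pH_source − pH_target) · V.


acid = 3.2 · (7.2 − 5.5) · 22

119.6800 mEq


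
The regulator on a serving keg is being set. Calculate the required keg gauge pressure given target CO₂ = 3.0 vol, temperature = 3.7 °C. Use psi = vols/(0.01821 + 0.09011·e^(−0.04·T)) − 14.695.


psi = 3.0/(0.01821 + 0.09011·e^(−0.04·3.7)) − 14.695

16.5799 psi


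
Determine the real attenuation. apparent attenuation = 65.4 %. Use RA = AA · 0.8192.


RA = 65.4 · 0.8192

53.5757 %


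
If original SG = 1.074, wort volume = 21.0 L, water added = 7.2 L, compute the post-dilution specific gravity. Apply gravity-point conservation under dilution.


SG_new = 1 + (SG_old − 1)·V_old/(V_old + V_water)
pts = (1.074 − 1)·1000·21.0/(21.0 + 7.2) = 55.1064
SG_new = 1 + 55.1064/1000

1.0551


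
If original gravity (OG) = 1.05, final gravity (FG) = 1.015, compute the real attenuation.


AA = (OG−FG)/(OG−1)·100;  RA = AA·0.8192
AA = (1.05 − 1.015)/(1.05 − 1)·100 = 70.0000
RA = 70.0000·0.8192

57.3440 %


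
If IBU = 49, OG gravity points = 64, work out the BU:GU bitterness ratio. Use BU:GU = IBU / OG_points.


BU:GU = 49 / 64

0.7656


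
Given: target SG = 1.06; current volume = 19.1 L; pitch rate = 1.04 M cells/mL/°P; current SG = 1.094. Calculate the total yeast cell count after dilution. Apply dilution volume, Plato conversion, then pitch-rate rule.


V_w = V·((SG_c−1)/(SG_t−1)−1);  °P = 259 − 259/SG_t;  cells = rate·(V+V_w)·°P
V_w = 19.1·((1.094−1)/(1.06−1)−1) = 10.8233
V_final = 19.1 + 10.8233 = 29.9233
°P = 259 − 259/1.06 = 14.6604
cells = 1.04·29.9233·14.6604

456.2349 billion cells


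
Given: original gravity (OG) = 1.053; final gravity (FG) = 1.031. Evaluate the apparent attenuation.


AA = (OG − FG)/(OG − 1) · 100
AA = (1.053 − 1.031)/(1.053 − 1) · 100

41.5094 %


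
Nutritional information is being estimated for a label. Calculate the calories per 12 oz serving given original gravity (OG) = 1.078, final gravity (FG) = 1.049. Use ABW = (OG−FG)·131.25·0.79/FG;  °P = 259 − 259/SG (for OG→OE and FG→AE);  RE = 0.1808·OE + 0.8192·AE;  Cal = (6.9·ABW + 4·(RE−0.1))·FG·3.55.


ABW = (1.078 − 1.049)·131.25·0.79/1.049 = 2.8665
OE = 259 − 259/1.078 = 18.7403 °P
AE = 259 − 259/1.049 = 12.0982 °P
RE = 0.1808·18.7403 + 0.8192·12.0982 = 13.2991 °P
Cal = (6.9·2.8665 + 4·(13.2991−0.1))·1.049·3.55

270.2657 kcal


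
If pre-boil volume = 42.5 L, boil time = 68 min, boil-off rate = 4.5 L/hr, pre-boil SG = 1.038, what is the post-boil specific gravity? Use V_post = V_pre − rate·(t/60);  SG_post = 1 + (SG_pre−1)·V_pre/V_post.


V_post = 42.5 − 4.5·(68/60) = 37.4000
SG_post = 1 + (1.038 − 1)·42.5/37.4000

1.0432


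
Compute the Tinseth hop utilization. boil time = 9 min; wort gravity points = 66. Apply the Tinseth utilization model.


U = 1.65·0.000125^(GP/1000) · (1 − e^(−0.04·t))/4.15
bigness = 1.65·0.000125^(66/1000) = 0.9118
boil_factor = (1 − e^(−0.04·9))/4.15 = 0.0728
U = 0.9118 · 0.0728

0.0664


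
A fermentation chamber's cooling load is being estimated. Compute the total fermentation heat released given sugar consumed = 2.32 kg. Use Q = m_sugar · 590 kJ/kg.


Q = 2.32 · 590

1368.8000 kJ


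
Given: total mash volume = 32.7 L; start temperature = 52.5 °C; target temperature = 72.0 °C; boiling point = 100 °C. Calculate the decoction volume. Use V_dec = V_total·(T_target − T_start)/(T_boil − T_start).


V_dec = 32.7·(72.0 − 52.5)/(100 − 52.5)

13.4242 L


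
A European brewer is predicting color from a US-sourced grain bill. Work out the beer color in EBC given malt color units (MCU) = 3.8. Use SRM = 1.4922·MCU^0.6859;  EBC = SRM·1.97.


SRM = 1.4922·3.8^0.6859 = 3.7282
EBC = 3.7282·1.97

7.3446 EBC


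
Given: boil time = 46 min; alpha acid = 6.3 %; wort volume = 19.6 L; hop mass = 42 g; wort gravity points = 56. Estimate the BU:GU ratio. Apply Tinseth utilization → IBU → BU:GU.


U = 1.65·0.000125^(GP/1000)·(1−e^(−0.04t))/4.15;  IBU = (α/100)·m·U·1000/V;  BU:GU = IBU/GP
U = 1.65·0.000125^(56/1000)·(1−e^(−0.04·46))/4.15 = 0.2022
IBU = (6.3/100)·42·0.2022·1000/19.6 = 27.2952
BU:GU = 27.2952/56

0.4874


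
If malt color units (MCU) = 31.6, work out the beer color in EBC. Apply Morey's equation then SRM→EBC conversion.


SRM = 1.4922·MCU^0.6859;  EBC = SRM·1.97
SRM = 1.4922·31.6^0.6859 = 15.9390
EBC = 15.9390·1.97

31.3999 EBC


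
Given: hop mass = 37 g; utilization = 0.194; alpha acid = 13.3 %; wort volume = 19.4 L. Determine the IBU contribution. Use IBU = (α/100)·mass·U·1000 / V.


IBU = (13.3/100)·37·0.194·1000 / 19.4

49.2100 IBU


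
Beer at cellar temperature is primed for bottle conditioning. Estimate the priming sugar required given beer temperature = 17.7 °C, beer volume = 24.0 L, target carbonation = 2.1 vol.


residual = 14.695·(0.01821 + 0.09011·e^(−0.04·T));  sugar = (target − residual)·4.0·V
residual = 14.695·(0.01821 + 0.09011·e^(−0.04·17.7)) = 0.9199
sugar = (2.1 − 0.9199)·4.0·24.0

113.2879 g


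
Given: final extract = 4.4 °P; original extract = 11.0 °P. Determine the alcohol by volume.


SG = 259/(259 − P);  ABV = (OG − FG)·131.25
OG = 259/(259 − 11.0) = 1.0444
FG = 259/(259 − 4.4) = 1.0173
ABV = (1.0444 − 1.0173)·131.25

3.5533 % ABV


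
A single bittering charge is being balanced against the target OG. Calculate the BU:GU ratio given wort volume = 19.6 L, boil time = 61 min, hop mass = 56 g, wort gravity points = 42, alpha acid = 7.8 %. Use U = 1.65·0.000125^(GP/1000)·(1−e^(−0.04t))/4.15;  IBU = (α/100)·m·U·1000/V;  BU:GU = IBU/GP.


U = 1.65·0.000125^(42/1000)·(1−e^(−0.04·61))/4.15 = 0.2488
IBU = (7.8/100)·56·0.2488·1000/19.6 = 55.4532
BU:GU = 55.4532/42

1.3203


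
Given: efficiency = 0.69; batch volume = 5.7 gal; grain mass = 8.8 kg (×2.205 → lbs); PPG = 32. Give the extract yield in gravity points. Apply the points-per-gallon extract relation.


points = lbs × PPG × eff / vol
lbs = 8.8 × 2.205 = 19.4040
points = 19.4040 × 32 × 0.69 / 5.7

75.1650 points


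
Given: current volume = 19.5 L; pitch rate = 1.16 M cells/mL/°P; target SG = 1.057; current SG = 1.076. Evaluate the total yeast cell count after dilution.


V_w = V·((SG_c−1)/(SG_t−1)−1);  °P = 259 − 259/SG_t;  cells = rate·(V+V_w)·°P
V_w = 19.5·((1.076−1)/(1.057−1)−1) = 6.5000
V_final = 19.5 + 6.5000 = 26.0000
°P = 259 − 259/1.057 = 13.9669
cells = 1.16·26.0000·13.9669

421.2413 billion cells


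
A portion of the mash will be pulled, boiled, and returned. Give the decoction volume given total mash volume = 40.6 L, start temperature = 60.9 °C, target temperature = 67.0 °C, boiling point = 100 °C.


V_dec = V_total·(T_target − T_start)/(T_boil − T_start)
V_dec = 40.6·(67.0 − 60.9)/(100 − 60.9)

6.3340 L


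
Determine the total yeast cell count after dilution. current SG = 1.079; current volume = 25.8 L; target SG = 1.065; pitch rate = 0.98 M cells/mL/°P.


V_w = V·((SG_c−1)/(SG_t−1)−1);  °P = 259 − 259/SG_t;  cells = rate·(V+V_w)·°P
V_w = 25.8·((1.079−1)/(1.065−1)−1) = 5.5569
V_final = 25.8 + 5.5569 = 31.3569
°P = 259 − 259/1.065 = 15.8075
cells = 0.98·31.3569·15.8075

485.7614 billion cells


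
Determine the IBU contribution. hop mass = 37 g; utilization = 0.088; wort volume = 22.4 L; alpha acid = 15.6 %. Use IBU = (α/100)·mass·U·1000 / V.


IBU = (15.6/100)·37·0.088·1000 / 22.4

22.6757 IBU


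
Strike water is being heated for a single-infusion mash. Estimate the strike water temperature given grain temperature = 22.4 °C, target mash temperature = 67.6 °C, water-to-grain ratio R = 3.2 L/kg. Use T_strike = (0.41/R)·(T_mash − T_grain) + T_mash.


T_strike = (0.41/3.2)·(67.6 − 22.4) + 67.6

73.3912 °C


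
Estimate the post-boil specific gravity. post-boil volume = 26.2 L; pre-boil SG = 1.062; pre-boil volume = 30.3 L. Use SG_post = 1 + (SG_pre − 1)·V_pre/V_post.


pts_pre = (1.062 − 1)·1000 = 62.0000
pts_post = 62.0000·30.3/26.2 = 71.7023
SG_post = 1 + 71.7023/1000

1.0717


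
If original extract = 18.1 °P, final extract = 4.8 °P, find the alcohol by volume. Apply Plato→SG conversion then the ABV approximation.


SG = 259/(259 − P);  ABV = (OG − FG)·131.25
OG = 259/(259 − 18.1) = 1.0751
FG = 259/(259 − 4.8) = 1.0189
ABV = (1.0751 − 1.0189)·131.25

7.3831 % ABV


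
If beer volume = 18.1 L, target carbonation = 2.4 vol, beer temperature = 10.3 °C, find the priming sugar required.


residual = 14.695·(0.01821 + 0.09011·e^(−0.04·T));  sugar = (target − residual)·4.0·V
residual = 14.695·(0.01821 + 0.09011·e^(−0.04·10.3)) = 1.1446
sugar = (2.4 − 1.1446)·4.0·18.1

90.8893 g


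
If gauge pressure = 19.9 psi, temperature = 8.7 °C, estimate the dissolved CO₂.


vols = (P + 14.695)·(0.01821 + 0.09011·e^(−0.04·T))
vols = (19.9 + 14.695)·(0.01821 + 0.09011·e^(−0.04·8.7))

2.8311 volumes


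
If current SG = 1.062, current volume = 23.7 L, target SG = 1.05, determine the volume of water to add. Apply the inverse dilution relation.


V_water = V·((SG_curr − 1)/(SG_target − 1) − 1)
V_water = 23.7·((1.062 − 1)/(1.05 − 1) − 1)

5.6880 L


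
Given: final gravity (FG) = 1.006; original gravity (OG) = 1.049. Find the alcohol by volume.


ABV = (OG − FG) · 131.25
ABV = (1.049 − 1.006) · 131.25

5.6437 % ABV


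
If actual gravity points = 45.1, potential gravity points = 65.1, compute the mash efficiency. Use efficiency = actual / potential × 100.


efficiency = 45.1 / 65.1 × 100

69.2780 %


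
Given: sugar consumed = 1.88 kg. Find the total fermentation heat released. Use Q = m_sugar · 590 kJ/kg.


Q = 1.88 · 590

1109.2000 kJ


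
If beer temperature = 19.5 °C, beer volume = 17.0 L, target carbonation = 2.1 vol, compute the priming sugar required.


residual = 14.695·(0.01821 + 0.09011·e^(−0.04·T));  sugar = (target − residual)·4.0·V
residual = 14.695·(0.01821 + 0.09011·e^(−0.04·19.5)) = 0.8746
sugar = (2.1 − 0.8746)·4.0·17.0

83.3271 g


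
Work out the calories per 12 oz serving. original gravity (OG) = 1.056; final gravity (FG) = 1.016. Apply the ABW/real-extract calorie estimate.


ABW = (OG−FG)·131.25·0.79/FG;  °P = 259 − 259/SG (for OG→OE and FG→AE);  RE = 0.1808·OE + 0.8192·AE;  Cal = (6.9·ABW + 4·(RE−0.1))·FG·3.55
ABW = (1.056 − 1.016)·131.25·0.79/1.016 = 4.0822
OE = 259 − 259/1.056 = 13.7348 °P
AE = 259 − 259/1.016 = 4.0787 °P
RE = 0.1808·13.7348 + 0.8192·4.0787 = 5.8246 °P
Cal = (6.9·4.0822 + 4·(5.8246−0.1))·1.016·3.55

184.1825 kcal


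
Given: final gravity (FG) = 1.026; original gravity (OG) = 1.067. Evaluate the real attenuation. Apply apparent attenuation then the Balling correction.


AA = (OG−FG)/(OG−1)·100;  RA = AA·0.8192
AA = (1.067 − 1.026)/(1.067 − 1)·100 = 61.1940
RA = 61.1940·0.8192

50.1301 %


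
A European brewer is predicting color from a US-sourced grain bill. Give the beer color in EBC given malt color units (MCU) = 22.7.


SRM = 1.4922·MCU^0.6859;  EBC = SRM·1.97
SRM = 1.4922·22.7^0.6859 = 12.7036
EBC = 12.7036·1.97

25.0260 EBC


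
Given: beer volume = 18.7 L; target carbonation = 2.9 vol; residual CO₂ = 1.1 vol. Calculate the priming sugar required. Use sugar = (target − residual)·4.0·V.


sugar = (2.9 − 1.1)·4.0·18.7

134.6400 g


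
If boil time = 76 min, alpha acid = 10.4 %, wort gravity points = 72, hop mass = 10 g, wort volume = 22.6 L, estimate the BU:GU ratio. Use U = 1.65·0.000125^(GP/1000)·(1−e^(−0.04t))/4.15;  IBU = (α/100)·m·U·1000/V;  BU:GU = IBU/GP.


U = 1.65·0.000125^(72/1000)·(1−e^(−0.04·76))/4.15 = 0.1982
IBU = (10.4/100)·10·0.1982·1000/22.6 = 9.1212
BU:GU = 9.1212/72

0.1267


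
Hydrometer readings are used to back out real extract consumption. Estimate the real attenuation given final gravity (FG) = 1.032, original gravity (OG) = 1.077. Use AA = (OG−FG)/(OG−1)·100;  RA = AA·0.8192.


AA = (1.077 − 1.032)/(1.077 − 1)·100 = 58.4416
RA = 58.4416·0.8192

47.8753 %


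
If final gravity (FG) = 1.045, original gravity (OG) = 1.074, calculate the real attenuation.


AA = (OG−FG)/(OG−1)·100;  RA = AA·0.8192
AA = (1.074 − 1.045)/(1.074 − 1)·100 = 39.1892
RA = 39.1892·0.8192

32.1038 %


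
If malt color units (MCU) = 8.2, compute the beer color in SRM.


SRM = 1.4922 · MCU^0.6859
SRM = 1.4922 · 8.2^0.6859

6.3185 SRM


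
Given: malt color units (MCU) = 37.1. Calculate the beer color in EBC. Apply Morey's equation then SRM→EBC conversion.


SRM = 1.4922·MCU^0.6859;  EBC = SRM·1.97
SRM = 1.4922·37.1^0.6859 = 17.7935
EBC = 17.7935·1.97

35.0531 EBC


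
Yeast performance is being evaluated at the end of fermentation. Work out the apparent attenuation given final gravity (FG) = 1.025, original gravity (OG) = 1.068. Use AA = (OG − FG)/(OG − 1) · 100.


AA = (1.068 − 1.025)/(1.068 − 1) · 100

63.2353 %


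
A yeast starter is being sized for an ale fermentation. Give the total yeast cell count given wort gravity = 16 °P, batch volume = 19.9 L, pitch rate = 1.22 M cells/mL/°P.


cells (billions) = rate · V_L · °P
cells = 1.22 · 19.9 · 16

388.4480 billion cells


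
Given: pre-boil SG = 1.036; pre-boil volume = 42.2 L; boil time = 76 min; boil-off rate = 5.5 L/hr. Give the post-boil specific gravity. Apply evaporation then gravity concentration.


V_post = V_pre − rate·(t/60);  SG_post = 1 + (SG_pre−1)·V_pre/V_post
V_post = 42.2 − 5.5·(76/60) = 35.2333
SG_post = 1 + (1.036 − 1)·42.2/35.2333

1.0431


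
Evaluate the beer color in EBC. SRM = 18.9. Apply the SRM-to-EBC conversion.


EBC = SRM · 1.97
EBC = 18.9 · 1.97

37.2330 EBC


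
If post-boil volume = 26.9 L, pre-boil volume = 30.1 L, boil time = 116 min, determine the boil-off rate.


rate = (V_pre − V_post) / (t_min/60)
rate = (30.1 − 26.9) / (116/60)

1.6552 L/hr


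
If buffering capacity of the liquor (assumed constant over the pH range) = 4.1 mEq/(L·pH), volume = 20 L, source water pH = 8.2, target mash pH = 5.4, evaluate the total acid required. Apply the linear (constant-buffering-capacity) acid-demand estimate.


acid = buffering capacity · (pH_source − pH_target) · V
acid = 4.1 · (8.2 − 5.4) · 20

229.6000 mEq


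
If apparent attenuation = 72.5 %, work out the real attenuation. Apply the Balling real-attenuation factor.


RA = AA · 0.8192
RA = 72.5 · 0.8192

59.3920 %


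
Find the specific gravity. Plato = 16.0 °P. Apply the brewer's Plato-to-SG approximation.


SG = 259/(259 − P)
SG = 259/(259 − 16.0)

1.0658


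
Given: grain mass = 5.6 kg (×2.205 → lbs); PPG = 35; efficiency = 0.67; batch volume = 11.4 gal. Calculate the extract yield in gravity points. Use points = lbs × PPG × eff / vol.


lbs = 5.6 × 2.205 = 12.3480
points = 12.3480 × 35 × 0.67 / 11.4

25.4001 points


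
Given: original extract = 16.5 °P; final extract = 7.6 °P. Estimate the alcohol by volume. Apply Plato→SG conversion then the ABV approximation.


SG = 259/(259 − P);  ABV = (OG − FG)·131.25
OG = 259/(259 − 16.5) = 1.0680
FG = 259/(259 − 7.6) = 1.0302
ABV = (1.0680 − 1.0302)·131.25

4.9626 % ABV


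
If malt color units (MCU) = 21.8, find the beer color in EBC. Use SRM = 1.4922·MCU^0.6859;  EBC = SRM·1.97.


SRM = 1.4922·21.8^0.6859 = 12.3559
EBC = 12.3559·1.97

24.3411 EBC


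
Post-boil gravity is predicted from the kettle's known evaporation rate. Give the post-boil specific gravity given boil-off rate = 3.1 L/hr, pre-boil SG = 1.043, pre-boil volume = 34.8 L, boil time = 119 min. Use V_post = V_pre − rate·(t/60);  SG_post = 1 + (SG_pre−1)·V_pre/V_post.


V_post = 34.8 − 3.1·(119/60) = 28.6517
SG_post = 1 + (1.043 − 1)·34.8/28.6517

1.0522
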